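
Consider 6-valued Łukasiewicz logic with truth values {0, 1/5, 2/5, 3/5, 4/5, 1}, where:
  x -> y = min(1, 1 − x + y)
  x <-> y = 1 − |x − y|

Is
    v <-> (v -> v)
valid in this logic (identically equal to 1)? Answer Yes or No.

No

Counterexample: take v = 0.
v -> v = 0 -> 0 = 1
v <-> (v -> v) = 0 <-> 1 = 0
This gives 0 ≠ 1.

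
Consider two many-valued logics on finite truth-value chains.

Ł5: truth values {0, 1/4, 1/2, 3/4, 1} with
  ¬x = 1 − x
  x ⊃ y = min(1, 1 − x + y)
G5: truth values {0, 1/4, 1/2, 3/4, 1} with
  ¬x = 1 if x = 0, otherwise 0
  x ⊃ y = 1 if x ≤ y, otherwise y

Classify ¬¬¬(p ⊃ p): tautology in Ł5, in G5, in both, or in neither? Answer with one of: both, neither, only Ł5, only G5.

neither

In Ł5: at p = 0 the value is 0 — not a tautology.
In G5: at p = 0 the value is 0 — not a tautology.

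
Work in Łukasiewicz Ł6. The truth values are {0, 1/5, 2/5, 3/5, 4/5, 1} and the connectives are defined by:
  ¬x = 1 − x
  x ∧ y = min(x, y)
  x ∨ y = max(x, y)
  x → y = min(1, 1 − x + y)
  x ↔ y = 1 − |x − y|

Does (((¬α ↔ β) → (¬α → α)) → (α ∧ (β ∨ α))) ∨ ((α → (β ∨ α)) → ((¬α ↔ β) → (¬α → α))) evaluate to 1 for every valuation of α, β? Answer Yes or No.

No

Counterexample: take α = 0, β = 1/5.
¬α = ¬0 = 1
¬α ↔ β = 1 ↔ 1/5 = 1/5
¬α = ¬0 = 1
¬α → α = 1 → 0 = 0
(¬α ↔ β) → (¬α → α) = 1/5 → 0 = 4/5
β ∨ α = 1/5 ∨ 0 = 1/5
α ∧ (β ∨ α) = 0 ∧ 1/5 = 0
((¬α ↔ β) → (¬α → α)) → (α ∧ (β ∨ α)) = 4/5 → 0 = 1/5
β ∨ α = 1/5 ∨ 0 = 1/5
α → (β ∨ α) = 0 → 1/5 = 1
¬α = ¬0 = 1
¬α ↔ β = 1 ↔ 1/5 = 1/5
¬α = ¬0 = 1
¬α → α = 1 → 0 = 0
(¬α ↔ β) → (¬α → α) = 1/5 → 0 = 4/5
(α → (β ∨ α)) → ((¬α ↔ β) → (¬α → α)) = 1 → 4/5 = 4/5
(((¬α ↔ β) → (¬α → α)) → (α ∧ (β ∨ α))) ∨ ((α → (β ∨ α)) → ((¬α ↔ β) → (¬α → α))) = 1/5 ∨ 4/5 = 4/5
This gives 4/5 ≠ 1.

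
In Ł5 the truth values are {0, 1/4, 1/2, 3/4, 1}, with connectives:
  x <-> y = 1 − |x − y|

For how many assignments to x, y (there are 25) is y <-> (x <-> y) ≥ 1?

7

value 1: 7 assignments (counts)
value 3/4: 7 assignments
value 1/2: 6 assignments
value 1/4: 3 assignments
value 0: 2 assignments
So 7 of the 25 assignments meet the threshold.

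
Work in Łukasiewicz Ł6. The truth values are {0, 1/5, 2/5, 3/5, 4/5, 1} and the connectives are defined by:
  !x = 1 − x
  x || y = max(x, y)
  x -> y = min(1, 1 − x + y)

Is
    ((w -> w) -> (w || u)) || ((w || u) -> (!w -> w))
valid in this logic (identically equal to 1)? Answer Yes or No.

Counterexample: take u = 1/5, w = 0.
w -> w = 0 -> 0 = 1
w || u = 0 || 1/5 = 1/5
(w -> w) -> (w || u) = 1 -> 1/5 = 1/5
w || u = 0 || 1/5 = 1/5
!w = !0 = 1
!w -> w = 1 -> 0 = 0
(w || u) -> (!w -> w) = 1/5 -> 0 = 4/5
((w -> w) -> (w || u)) || ((w || u) -> (!w -> w)) = 1/5 || 4/5 = 4/5
This gives 4/5 ≠ 1.

No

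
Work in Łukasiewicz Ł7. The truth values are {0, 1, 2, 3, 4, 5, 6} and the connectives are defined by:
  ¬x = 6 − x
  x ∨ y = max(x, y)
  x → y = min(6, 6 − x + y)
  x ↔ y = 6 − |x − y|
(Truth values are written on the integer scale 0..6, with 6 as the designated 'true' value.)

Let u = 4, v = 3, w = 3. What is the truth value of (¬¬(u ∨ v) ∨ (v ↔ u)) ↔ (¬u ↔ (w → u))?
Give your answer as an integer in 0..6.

u ∨ v = 4 ∨ 3 = 4
¬(u ∨ v) = ¬4 = 2
¬¬(u ∨ v) = ¬2 = 4
v ↔ u = 3 ↔ 4 = 5
¬¬(u ∨ v) ∨ (v ↔ u) = 4 ∨ 5 = 5
¬u = ¬4 = 2
w → u = 3 → 4 = 6
¬u ↔ (w → u) = 2 ↔ 6 = 2
(¬¬(u ∨ v) ∨ (v ↔ u)) ↔ (¬u ↔ (w → u)) = 5 ↔ 2 = 3

3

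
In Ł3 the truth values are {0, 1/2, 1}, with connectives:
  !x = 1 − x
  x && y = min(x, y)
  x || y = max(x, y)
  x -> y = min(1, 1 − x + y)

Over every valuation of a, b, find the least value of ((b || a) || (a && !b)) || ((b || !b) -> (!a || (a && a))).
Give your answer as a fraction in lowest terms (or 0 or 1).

Take a = 1/2, b = 0:
b || a = 0 || 1/2 = 1/2
!b = !0 = 1
a && !b = 1/2 && 1 = 1/2
(b || a) || (a && !b) = 1/2 || 1/2 = 1/2
!b = !0 = 1
b || !b = 0 || 1 = 1
!a = !1/2 = 1/2
a && a = 1/2 && 1/2 = 1/2
!a || (a && a) = 1/2 || 1/2 = 1/2
(b || !b) -> (!a || (a && a)) = 1 -> 1/2 = 1/2
((b || a) || (a && !b)) || ((b || !b) -> (!a || (a && a))) = 1/2 || 1/2 = 1/2
No assignment yields a value below 1/2, so this is the minimum.

1/2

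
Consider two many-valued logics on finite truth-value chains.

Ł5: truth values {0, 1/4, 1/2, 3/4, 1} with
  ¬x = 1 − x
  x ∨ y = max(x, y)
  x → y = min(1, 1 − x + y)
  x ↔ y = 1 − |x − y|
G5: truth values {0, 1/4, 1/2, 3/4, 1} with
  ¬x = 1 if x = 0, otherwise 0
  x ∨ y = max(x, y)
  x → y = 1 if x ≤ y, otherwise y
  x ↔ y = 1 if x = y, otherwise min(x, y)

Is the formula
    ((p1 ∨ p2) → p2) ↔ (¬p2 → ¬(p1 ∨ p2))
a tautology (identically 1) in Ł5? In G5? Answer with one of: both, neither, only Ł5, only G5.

In Ł5: every assignment gives 1 — tautology.
In G5: at p1 = 1/2, p2 = 1/4 the value is 1/4 — not a tautology.

only Ł5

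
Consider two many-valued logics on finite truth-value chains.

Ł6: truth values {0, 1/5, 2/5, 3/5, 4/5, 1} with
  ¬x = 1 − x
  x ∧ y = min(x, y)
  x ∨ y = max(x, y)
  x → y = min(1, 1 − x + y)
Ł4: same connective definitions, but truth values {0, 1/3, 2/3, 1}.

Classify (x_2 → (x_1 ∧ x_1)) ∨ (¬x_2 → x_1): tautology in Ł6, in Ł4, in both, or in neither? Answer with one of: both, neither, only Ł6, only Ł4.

In Ł6: at x_1 = 0, x_2 = 1/5 the value is 4/5 — not a tautology.
In Ł4: at x_1 = 0, x_2 = 1/3 the value is 2/3 — not a tautology.

neither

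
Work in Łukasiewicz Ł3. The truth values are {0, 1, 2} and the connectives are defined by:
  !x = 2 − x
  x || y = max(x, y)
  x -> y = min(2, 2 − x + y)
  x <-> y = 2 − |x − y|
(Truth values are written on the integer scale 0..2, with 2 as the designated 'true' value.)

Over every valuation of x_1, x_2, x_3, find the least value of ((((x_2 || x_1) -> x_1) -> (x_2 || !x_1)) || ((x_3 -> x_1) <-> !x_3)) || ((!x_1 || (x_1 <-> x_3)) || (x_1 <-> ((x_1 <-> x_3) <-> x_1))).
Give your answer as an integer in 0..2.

Take x_1 = 1, x_2 = 0, x_3 = 2:
x_2 || x_1 = 0 || 1 = 1
(x_2 || x_1) -> x_1 = 1 -> 1 = 2
!x_1 = !1 = 1
x_2 || !x_1 = 0 || 1 = 1
((x_2 || x_1) -> x_1) -> (x_2 || !x_1) = 2 -> 1 = 1
x_3 -> x_1 = 2 -> 1 = 1
!x_3 = !2 = 0
(x_3 -> x_1) <-> !x_3 = 1 <-> 0 = 1
(((x_2 || x_1) -> x_1) -> (x_2 || !x_1)) || ((x_3 -> x_1) <-> !x_3) = 1 || 1 = 1
!x_1 = !1 = 1
x_1 <-> x_3 = 1 <-> 2 = 1
!x_1 || (x_1 <-> x_3) = 1 || 1 = 1
x_1 <-> x_3 = 1 <-> 2 = 1
(x_1 <-> x_3) <-> x_1 = 1 <-> 1 = 2
x_1 <-> ((x_1 <-> x_3) <-> x_1) = 1 <-> 2 = 1
(!x_1 || (x_1 <-> x_3)) || (x_1 <-> ((x_1 <-> x_3) <-> x_1)) = 1 || 1 = 1
((((x_2 || x_1) -> x_1) -> (x_2 || !x_1)) || ((x_3 -> x_1) <-> !x_3)) || ((!x_1 || (x_1 <-> x_3)) || (x_1 <-> ((x_1 <-> x_3) <-> x_1))) = 1 || 1 = 1
No assignment yields a value below 1, so this is the minimum.

1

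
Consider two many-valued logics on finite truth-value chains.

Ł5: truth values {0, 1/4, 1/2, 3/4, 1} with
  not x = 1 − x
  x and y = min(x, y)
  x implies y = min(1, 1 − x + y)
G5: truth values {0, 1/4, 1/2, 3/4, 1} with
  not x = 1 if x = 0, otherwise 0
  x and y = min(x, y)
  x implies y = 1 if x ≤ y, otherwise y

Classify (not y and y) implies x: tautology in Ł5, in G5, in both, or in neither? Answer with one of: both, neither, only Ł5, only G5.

only G5

In Ł5: at x = 0, y = 1/4 the value is 3/4 — not a tautology.
In G5: every assignment gives 1 — tautology.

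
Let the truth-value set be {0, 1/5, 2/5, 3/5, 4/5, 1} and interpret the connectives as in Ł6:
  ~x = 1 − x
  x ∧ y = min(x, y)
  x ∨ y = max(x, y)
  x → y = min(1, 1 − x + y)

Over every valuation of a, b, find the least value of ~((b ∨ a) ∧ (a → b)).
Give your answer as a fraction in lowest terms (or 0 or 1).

Take a = 0, b = 1:
b ∨ a = 1 ∨ 0 = 1
a → b = 0 → 1 = 1
(b ∨ a) ∧ (a → b) = 1 ∧ 1 = 1
~((b ∨ a) ∧ (a → b)) = ~1 = 0
No assignment yields a value below 0, so this is the minimum.

0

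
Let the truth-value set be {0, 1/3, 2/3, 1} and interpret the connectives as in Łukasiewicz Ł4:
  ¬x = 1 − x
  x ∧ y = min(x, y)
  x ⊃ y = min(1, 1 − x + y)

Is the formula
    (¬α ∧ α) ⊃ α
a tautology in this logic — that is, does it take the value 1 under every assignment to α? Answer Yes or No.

α = 0 ↦ 1
α = 1/3 ↦ 1
α = 2/3 ↦ 1
α = 1 ↦ 1
Every assignment gives a value ≥ 1.

Yes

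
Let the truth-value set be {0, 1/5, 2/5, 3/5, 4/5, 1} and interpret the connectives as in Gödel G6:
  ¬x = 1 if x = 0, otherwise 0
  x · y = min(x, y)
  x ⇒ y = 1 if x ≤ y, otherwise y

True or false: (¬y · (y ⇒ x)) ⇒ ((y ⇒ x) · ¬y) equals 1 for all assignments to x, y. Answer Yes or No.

At x = 1/5, y = 1/5, for instance:
¬y = ¬1/5 = 0
y ⇒ x = 1/5 ⇒ 1/5 = 1
¬y · (y ⇒ x) = 0 · 1 = 0
(y ⇒ x) · ¬y = 1 · 0 = 0
(¬y · (y ⇒ x)) ⇒ ((y ⇒ x) · ¬y) = 0 ⇒ 0 = 1
and checking the remaining 35 assignments likewise gives ≥ 1 in every case.

Yes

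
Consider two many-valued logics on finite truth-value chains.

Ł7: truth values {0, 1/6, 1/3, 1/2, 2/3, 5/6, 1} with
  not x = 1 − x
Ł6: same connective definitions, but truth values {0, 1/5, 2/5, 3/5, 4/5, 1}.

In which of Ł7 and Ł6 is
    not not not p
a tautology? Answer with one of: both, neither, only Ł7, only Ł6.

neither

In Ł7: at p = 1/6 the value is 5/6 — not a tautology.
In Ł6: at p = 1/5 the value is 4/5 — not a tautology.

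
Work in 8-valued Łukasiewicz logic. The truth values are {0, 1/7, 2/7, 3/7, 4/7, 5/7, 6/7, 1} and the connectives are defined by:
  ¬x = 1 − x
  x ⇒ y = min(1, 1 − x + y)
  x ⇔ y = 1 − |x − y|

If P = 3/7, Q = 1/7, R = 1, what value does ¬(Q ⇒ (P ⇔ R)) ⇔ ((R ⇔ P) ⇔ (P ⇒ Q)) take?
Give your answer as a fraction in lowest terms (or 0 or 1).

P ⇔ R = 3/7 ⇔ 1 = 3/7
Q ⇒ (P ⇔ R) = 1/7 ⇒ 3/7 = 1
¬(Q ⇒ (P ⇔ R)) = ¬1 = 0
R ⇔ P = 1 ⇔ 3/7 = 3/7
P ⇒ Q = 3/7 ⇒ 1/7 = 5/7
(R ⇔ P) ⇔ (P ⇒ Q) = 3/7 ⇔ 5/7 = 5/7
¬(Q ⇒ (P ⇔ R)) ⇔ ((R ⇔ P) ⇔ (P ⇒ Q)) = 0 ⇔ 5/7 = 2/7

2/7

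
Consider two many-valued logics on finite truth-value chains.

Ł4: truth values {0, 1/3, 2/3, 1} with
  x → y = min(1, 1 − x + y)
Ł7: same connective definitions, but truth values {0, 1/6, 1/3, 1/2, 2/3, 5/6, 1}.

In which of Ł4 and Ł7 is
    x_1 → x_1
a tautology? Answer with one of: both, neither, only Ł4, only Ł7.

both

In Ł4: every assignment gives 1 — tautology.
In Ł7: every assignment gives 1 — tautology.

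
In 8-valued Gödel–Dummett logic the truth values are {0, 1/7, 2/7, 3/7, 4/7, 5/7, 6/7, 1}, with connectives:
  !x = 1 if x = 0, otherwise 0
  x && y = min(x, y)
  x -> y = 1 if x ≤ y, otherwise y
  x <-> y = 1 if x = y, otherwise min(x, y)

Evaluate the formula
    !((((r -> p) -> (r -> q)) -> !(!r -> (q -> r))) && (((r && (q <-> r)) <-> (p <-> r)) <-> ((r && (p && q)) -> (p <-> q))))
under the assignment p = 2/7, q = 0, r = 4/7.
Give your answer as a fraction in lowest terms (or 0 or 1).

1

r -> p = 4/7 -> 2/7 = 2/7
r -> q = 4/7 -> 0 = 0
(r -> p) -> (r -> q) = 2/7 -> 0 = 0
!r = !4/7 = 0
q -> r = 0 -> 4/7 = 1
!r -> (q -> r) = 0 -> 1 = 1
!(!r -> (q -> r)) = !1 = 0
((r -> p) -> (r -> q)) -> !(!r -> (q -> r)) = 0 -> 0 = 1
q <-> r = 0 <-> 4/7 = 0
r && (q <-> r) = 4/7 && 0 = 0
p <-> r = 2/7 <-> 4/7 = 2/7
(r && (q <-> r)) <-> (p <-> r) = 0 <-> 2/7 = 0
p && q = 2/7 && 0 = 0
r && (p && q) = 4/7 && 0 = 0
p <-> q = 2/7 <-> 0 = 0
(r && (p && q)) -> (p <-> q) = 0 -> 0 = 1
((r && (q <-> r)) <-> (p <-> r)) <-> ((r && (p && q)) -> (p <-> q)) = 0 <-> 1 = 0
(((r -> p) -> (r -> q)) -> !(!r -> (q -> r))) && (((r && (q <-> r)) <-> (p <-> r)) <-> ((r && (p && q)) -> (p <-> q))) = 1 && 0 = 0
!((((r -> p) -> (r -> q)) -> !(!r -> (q -> r))) && (((r && (q <-> r)) <-> (p <-> r)) <-> ((r && (p && q)) -> (p <-> q)))) = !0 = 1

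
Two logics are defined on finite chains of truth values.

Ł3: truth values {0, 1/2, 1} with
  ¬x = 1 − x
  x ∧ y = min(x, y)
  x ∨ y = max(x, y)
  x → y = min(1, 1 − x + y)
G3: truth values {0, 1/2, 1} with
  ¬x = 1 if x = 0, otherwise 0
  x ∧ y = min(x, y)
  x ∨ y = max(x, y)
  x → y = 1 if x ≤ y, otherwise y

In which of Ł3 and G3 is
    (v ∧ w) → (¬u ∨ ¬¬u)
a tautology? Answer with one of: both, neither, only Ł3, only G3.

only G3

In Ł3: at u = 1/2, v = 1, w = 1 the value is 1/2 — not a tautology.
In G3: every assignment gives 1 — tautology.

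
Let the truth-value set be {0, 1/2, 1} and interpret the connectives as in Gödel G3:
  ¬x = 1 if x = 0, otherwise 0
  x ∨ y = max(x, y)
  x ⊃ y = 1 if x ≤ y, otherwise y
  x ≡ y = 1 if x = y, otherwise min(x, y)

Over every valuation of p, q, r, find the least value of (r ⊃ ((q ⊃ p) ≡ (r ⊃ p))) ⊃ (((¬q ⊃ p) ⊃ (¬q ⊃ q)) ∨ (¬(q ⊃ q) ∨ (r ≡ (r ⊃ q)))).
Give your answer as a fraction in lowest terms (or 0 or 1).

Take p = 1/2, q = 0, r = 0:
q ⊃ p = 0 ⊃ 1/2 = 1
r ⊃ p = 0 ⊃ 1/2 = 1
(q ⊃ p) ≡ (r ⊃ p) = 1 ≡ 1 = 1
r ⊃ ((q ⊃ p) ≡ (r ⊃ p)) = 0 ⊃ 1 = 1
¬q = ¬0 = 1
¬q ⊃ p = 1 ⊃ 1/2 = 1/2
¬q = ¬0 = 1
¬q ⊃ q = 1 ⊃ 0 = 0
(¬q ⊃ p) ⊃ (¬q ⊃ q) = 1/2 ⊃ 0 = 0
q ⊃ q = 0 ⊃ 0 = 1
¬(q ⊃ q) = ¬1 = 0
r ⊃ q = 0 ⊃ 0 = 1
r ≡ (r ⊃ q) = 0 ≡ 1 = 0
¬(q ⊃ q) ∨ (r ≡ (r ⊃ q)) = 0 ∨ 0 = 0
((¬q ⊃ p) ⊃ (¬q ⊃ q)) ∨ (¬(q ⊃ q) ∨ (r ≡ (r ⊃ q))) = 0 ∨ 0 = 0
(r ⊃ ((q ⊃ p) ≡ (r ⊃ p))) ⊃ (((¬q ⊃ p) ⊃ (¬q ⊃ q)) ∨ (¬(q ⊃ q) ∨ (r ≡ (r ⊃ q)))) = 1 ⊃ 0 = 0
No assignment yields a value below 0, so this is the minimum.

0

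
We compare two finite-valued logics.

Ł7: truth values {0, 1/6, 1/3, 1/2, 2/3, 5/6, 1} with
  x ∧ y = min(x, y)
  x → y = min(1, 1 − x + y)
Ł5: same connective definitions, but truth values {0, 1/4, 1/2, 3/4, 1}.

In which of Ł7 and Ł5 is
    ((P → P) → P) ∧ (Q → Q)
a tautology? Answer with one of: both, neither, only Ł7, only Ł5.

In Ł7: at P = 0, Q = 0 the value is 0 — not a tautology.
In Ł5: at P = 0, Q = 0 the value is 0 — not a tautology.

neither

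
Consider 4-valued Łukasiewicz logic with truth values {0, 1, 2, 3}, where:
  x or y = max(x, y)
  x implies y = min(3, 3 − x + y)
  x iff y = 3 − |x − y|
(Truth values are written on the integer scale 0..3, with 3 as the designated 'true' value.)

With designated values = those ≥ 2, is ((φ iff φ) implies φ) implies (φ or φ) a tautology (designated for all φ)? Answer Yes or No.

φ = 0 ↦ 3
φ = 1 ↦ 3
φ = 2 ↦ 3
φ = 3 ↦ 3
Every assignment gives a value ≥ 2.

Yes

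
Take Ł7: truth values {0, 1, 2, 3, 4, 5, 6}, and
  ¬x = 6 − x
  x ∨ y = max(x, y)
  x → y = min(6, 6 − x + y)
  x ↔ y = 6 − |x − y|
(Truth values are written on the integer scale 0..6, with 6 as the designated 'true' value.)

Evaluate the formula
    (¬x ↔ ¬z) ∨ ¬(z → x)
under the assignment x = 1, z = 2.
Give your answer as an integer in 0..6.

5

¬x = ¬1 = 5
¬z = ¬2 = 4
¬x ↔ ¬z = 5 ↔ 4 = 5
z → x = 2 → 1 = 5
¬(z → x) = ¬5 = 1
(¬x ↔ ¬z) ∨ ¬(z → x) = 5 ∨ 1 = 5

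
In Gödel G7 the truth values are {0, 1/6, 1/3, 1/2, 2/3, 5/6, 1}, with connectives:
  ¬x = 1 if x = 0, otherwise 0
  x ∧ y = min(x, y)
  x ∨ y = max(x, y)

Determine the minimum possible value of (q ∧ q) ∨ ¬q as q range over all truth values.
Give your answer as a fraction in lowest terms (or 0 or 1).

1/6

Take q = 1/6:
q ∧ q = 1/6 ∧ 1/6 = 1/6
¬q = ¬1/6 = 0
(q ∧ q) ∨ ¬q = 1/6 ∨ 0 = 1/6
No assignment yields a value below 1/6, so this is the minimum.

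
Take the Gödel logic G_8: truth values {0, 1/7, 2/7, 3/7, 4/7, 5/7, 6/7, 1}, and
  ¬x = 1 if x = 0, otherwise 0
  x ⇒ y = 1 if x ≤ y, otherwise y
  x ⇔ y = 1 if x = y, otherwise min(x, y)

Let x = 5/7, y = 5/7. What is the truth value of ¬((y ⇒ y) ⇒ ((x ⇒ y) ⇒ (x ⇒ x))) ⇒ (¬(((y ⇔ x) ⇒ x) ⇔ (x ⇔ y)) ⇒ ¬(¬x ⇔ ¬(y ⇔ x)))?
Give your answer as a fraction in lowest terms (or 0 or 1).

y ⇒ y = 5/7 ⇒ 5/7 = 1
x ⇒ y = 5/7 ⇒ 5/7 = 1
x ⇒ x = 5/7 ⇒ 5/7 = 1
(x ⇒ y) ⇒ (x ⇒ x) = 1 ⇒ 1 = 1
(y ⇒ y) ⇒ ((x ⇒ y) ⇒ (x ⇒ x)) = 1 ⇒ 1 = 1
¬((y ⇒ y) ⇒ ((x ⇒ y) ⇒ (x ⇒ x))) = ¬1 = 0
y ⇔ x = 5/7 ⇔ 5/7 = 1
(y ⇔ x) ⇒ x = 1 ⇒ 5/7 = 5/7
x ⇔ y = 5/7 ⇔ 5/7 = 1
((y ⇔ x) ⇒ x) ⇔ (x ⇔ y) = 5/7 ⇔ 1 = 5/7
¬(((y ⇔ x) ⇒ x) ⇔ (x ⇔ y)) = ¬5/7 = 0
¬x = ¬5/7 = 0
y ⇔ x = 5/7 ⇔ 5/7 = 1
¬(y ⇔ x) = ¬1 = 0
¬x ⇔ ¬(y ⇔ x) = 0 ⇔ 0 = 1
¬(¬x ⇔ ¬(y ⇔ x)) = ¬1 = 0
¬(((y ⇔ x) ⇒ x) ⇔ (x ⇔ y)) ⇒ ¬(¬x ⇔ ¬(y ⇔ x)) = 0 ⇒ 0 = 1
¬((y ⇒ y) ⇒ ((x ⇒ y) ⇒ (x ⇒ x))) ⇒ (¬(((y ⇔ x) ⇒ x) ⇔ (x ⇔ y)) ⇒ ¬(¬x ⇔ ¬(y ⇔ x))) = 0 ⇒ 1 = 1

1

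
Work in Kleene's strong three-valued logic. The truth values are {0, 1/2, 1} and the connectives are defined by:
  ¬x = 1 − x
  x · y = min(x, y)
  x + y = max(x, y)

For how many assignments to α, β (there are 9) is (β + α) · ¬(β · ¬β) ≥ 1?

4

α = 0, β = 0 ↦ 0  <
α = 0, β = 1/2 ↦ 1/2  <
α = 0, β = 1 ↦ 1  ≥
α = 1/2, β = 0 ↦ 1/2  <
α = 1/2, β = 1/2 ↦ 1/2  <
α = 1/2, β = 1 ↦ 1  ≥
α = 1, β = 0 ↦ 1  ≥
α = 1, β = 1/2 ↦ 1/2  <
α = 1, β = 1 ↦ 1  ≥
So 4 of the 9 assignments meet the threshold.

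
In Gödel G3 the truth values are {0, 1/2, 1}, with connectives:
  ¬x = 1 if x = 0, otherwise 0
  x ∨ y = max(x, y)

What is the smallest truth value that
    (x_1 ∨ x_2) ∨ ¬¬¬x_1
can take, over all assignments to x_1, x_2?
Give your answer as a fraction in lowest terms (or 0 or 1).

Take x_1 = 1/2, x_2 = 0:
x_1 ∨ x_2 = 1/2 ∨ 0 = 1/2
¬x_1 = ¬1/2 = 0
¬¬x_1 = ¬0 = 1
¬¬¬x_1 = ¬1 = 0
(x_1 ∨ x_2) ∨ ¬¬¬x_1 = 1/2 ∨ 0 = 1/2
No assignment yields a value below 1/2, so this is the minimum.

1/2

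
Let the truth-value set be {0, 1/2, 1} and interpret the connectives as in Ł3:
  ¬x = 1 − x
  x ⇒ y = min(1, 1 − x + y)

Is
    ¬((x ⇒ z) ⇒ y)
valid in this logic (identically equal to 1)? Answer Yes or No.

Counterexample: take x = 0, y = 1/2, z = 0.
x ⇒ z = 0 ⇒ 0 = 1
(x ⇒ z) ⇒ y = 1 ⇒ 1/2 = 1/2
¬((x ⇒ z) ⇒ y) = ¬1/2 = 1/2
This gives 1/2 ≠ 1.

No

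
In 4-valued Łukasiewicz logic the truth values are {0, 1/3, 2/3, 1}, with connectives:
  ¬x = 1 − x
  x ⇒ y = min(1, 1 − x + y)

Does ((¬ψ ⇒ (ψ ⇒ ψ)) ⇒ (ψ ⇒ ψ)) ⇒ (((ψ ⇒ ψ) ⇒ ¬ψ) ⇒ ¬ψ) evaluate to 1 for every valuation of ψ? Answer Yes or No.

Yes

ψ = 0 ↦ 1
ψ = 1/3 ↦ 1
ψ = 2/3 ↦ 1
ψ = 1 ↦ 1
Every assignment gives a value ≥ 1.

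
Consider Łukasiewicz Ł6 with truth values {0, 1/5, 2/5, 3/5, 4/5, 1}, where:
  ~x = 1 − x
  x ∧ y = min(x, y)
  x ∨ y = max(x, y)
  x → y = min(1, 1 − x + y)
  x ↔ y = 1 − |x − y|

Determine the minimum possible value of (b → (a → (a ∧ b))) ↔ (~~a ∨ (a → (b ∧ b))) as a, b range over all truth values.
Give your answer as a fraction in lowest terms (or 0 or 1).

3/5

Take a = 2/5, b = 0:
a ∧ b = 2/5 ∧ 0 = 0
a → (a ∧ b) = 2/5 → 0 = 3/5
b → (a → (a ∧ b)) = 0 → 3/5 = 1
~a = ~2/5 = 3/5
~~a = ~3/5 = 2/5
b ∧ b = 0 ∧ 0 = 0
a → (b ∧ b) = 2/5 → 0 = 3/5
~~a ∨ (a → (b ∧ b)) = 2/5 ∨ 3/5 = 3/5
(b → (a → (a ∧ b))) ↔ (~~a ∨ (a → (b ∧ b))) = 1 ↔ 3/5 = 3/5
No assignment yields a value below 3/5, so this is the minimum.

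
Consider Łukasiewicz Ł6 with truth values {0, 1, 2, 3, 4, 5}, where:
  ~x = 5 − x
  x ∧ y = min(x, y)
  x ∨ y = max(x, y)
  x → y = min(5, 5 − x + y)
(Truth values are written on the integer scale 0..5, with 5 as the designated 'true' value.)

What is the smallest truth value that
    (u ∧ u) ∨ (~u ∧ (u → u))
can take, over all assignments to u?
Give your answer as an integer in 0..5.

3

Take u = 2:
u ∧ u = 2 ∧ 2 = 2
~u = ~2 = 3
u → u = 2 → 2 = 5
~u ∧ (u → u) = 3 ∧ 5 = 3
(u ∧ u) ∨ (~u ∧ (u → u)) = 2 ∨ 3 = 3
No assignment yields a value below 3, so this is the minimum.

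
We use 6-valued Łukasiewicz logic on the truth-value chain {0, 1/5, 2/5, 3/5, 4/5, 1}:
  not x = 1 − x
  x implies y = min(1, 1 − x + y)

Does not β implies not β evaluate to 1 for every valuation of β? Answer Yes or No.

Yes

β = 0 ↦ 1
β = 1/5 ↦ 1
β = 2/5 ↦ 1
β = 3/5 ↦ 1
β = 4/5 ↦ 1
β = 1 ↦ 1
Every assignment gives a value ≥ 1.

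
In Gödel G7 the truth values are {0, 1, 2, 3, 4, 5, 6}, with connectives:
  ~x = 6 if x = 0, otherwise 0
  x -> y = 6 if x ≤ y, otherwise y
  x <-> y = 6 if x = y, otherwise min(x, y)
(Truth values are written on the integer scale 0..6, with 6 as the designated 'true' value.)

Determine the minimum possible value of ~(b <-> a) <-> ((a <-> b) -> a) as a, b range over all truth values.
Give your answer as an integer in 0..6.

Take a = 1, b = 1:
b <-> a = 1 <-> 1 = 6
~(b <-> a) = ~6 = 0
a <-> b = 1 <-> 1 = 6
(a <-> b) -> a = 6 -> 1 = 1
~(b <-> a) <-> ((a <-> b) -> a) = 0 <-> 1 = 0
No assignment yields a value below 0, so this is the minimum.

0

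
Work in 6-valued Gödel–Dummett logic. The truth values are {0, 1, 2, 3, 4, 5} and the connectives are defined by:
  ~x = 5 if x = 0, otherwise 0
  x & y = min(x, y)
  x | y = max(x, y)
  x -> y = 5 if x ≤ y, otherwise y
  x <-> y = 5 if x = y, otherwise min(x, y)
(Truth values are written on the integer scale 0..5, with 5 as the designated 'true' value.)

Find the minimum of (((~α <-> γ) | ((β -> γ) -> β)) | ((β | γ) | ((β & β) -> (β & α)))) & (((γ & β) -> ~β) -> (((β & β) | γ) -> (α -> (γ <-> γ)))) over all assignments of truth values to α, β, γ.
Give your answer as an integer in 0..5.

1

Take α = 0, β = 1, γ = 1:
~α = ~0 = 5
~α <-> γ = 5 <-> 1 = 1
β -> γ = 1 -> 1 = 5
(β -> γ) -> β = 5 -> 1 = 1
(~α <-> γ) | ((β -> γ) -> β) = 1 | 1 = 1
β | γ = 1 | 1 = 1
β & β = 1 & 1 = 1
β & α = 1 & 0 = 0
(β & β) -> (β & α) = 1 -> 0 = 0
(β | γ) | ((β & β) -> (β & α)) = 1 | 0 = 1
((~α <-> γ) | ((β -> γ) -> β)) | ((β | γ) | ((β & β) -> (β & α))) = 1 | 1 = 1
γ & β = 1 & 1 = 1
~β = ~1 = 0
(γ & β) -> ~β = 1 -> 0 = 0
β & β = 1 & 1 = 1
(β & β) | γ = 1 | 1 = 1
γ <-> γ = 1 <-> 1 = 5
α -> (γ <-> γ) = 0 -> 5 = 5
((β & β) | γ) -> (α -> (γ <-> γ)) = 1 -> 5 = 5
((γ & β) -> ~β) -> (((β & β) | γ) -> (α -> (γ <-> γ))) = 0 -> 5 = 5
(((~α <-> γ) | ((β -> γ) -> β)) | ((β | γ) | ((β & β) -> (β & α)))) & (((γ & β) -> ~β) -> (((β & β) | γ) -> (α -> (γ <-> γ)))) = 1 & 5 = 1
No assignment yields a value below 1, so this is the minimum.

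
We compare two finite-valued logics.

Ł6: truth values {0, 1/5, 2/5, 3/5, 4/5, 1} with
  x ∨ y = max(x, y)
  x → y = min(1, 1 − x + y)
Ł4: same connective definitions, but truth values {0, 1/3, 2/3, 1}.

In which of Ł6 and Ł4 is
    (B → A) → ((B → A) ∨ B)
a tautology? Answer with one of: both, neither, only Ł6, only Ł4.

both

In Ł6: every assignment gives 1 — tautology.
In Ł4: every assignment gives 1 — tautology.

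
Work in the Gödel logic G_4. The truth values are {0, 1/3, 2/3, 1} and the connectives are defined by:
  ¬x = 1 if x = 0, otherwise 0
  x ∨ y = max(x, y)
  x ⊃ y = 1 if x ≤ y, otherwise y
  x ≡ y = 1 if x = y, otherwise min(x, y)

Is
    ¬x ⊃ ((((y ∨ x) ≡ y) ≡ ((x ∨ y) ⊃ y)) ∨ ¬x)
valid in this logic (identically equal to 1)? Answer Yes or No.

Yes

x = 0, y = 0 ↦ 1
x = 0, y = 1/3 ↦ 1
x = 0, y = 2/3 ↦ 1
x = 0, y = 1 ↦ 1
x = 1/3, y = 0 ↦ 1
x = 1/3, y = 1/3 ↦ 1
x = 1/3, y = 2/3 ↦ 1
x = 1/3, y = 1 ↦ 1
x = 2/3, y = 0 ↦ 1
x = 2/3, y = 1/3 ↦ 1
x = 2/3, y = 2/3 ↦ 1
x = 2/3, y = 1 ↦ 1
x = 1, y = 0 ↦ 1
x = 1, y = 1/3 ↦ 1
x = 1, y = 2/3 ↦ 1
x = 1, y = 1 ↦ 1
Every assignment gives a value ≥ 1.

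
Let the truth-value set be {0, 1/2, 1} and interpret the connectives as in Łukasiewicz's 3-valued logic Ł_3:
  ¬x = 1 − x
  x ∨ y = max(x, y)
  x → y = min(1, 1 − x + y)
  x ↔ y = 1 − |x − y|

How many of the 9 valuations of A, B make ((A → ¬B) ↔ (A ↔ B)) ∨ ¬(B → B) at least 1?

A = 0, B = 0 ↦ 1  ≥
A = 0, B = 1/2 ↦ 1/2  <
A = 0, B = 1 ↦ 0  <
A = 1/2, B = 0 ↦ 1/2  <
A = 1/2, B = 1/2 ↦ 1  ≥
A = 1/2, B = 1 ↦ 1  ≥
A = 1, B = 0 ↦ 0  <
A = 1, B = 1/2 ↦ 1  ≥
A = 1, B = 1 ↦ 0  <
So 4 of the 9 assignments meet the threshold.

4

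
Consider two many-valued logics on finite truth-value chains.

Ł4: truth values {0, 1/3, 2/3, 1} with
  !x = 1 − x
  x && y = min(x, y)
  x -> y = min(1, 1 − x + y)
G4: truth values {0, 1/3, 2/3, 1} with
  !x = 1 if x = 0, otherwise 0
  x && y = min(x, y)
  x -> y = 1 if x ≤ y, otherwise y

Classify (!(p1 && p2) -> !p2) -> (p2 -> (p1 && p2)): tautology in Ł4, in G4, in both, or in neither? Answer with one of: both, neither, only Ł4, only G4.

In Ł4: every assignment gives 1 — tautology.
In G4: at p1 = 1/3, p2 = 2/3 the value is 1/3 — not a tautology.

only Ł4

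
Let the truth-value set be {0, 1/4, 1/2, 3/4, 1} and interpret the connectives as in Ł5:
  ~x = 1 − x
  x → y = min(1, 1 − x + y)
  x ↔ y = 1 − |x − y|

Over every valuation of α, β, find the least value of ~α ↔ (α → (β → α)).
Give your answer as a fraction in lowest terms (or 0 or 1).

0

Take α = 1, β = 0:
~α = ~1 = 0
β → α = 0 → 1 = 1
α → (β → α) = 1 → 1 = 1
~α ↔ (α → (β → α)) = 0 ↔ 1 = 0
No assignment yields a value below 0, so this is the minimum.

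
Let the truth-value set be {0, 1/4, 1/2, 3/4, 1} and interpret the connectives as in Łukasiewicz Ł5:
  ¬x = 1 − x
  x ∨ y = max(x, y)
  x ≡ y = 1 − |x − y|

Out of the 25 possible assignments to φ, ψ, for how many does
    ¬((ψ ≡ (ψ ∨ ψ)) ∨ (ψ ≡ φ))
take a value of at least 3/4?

value 0: 25 assignments
So 0 of the 25 assignments meet the threshold.

0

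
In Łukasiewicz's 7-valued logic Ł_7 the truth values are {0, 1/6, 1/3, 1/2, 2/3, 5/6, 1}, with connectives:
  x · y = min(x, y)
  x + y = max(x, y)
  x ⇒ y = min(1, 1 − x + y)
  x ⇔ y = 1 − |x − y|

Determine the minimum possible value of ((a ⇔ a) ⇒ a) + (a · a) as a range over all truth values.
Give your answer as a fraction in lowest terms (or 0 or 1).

0

Take a = 0:
a ⇔ a = 0 ⇔ 0 = 1
(a ⇔ a) ⇒ a = 1 ⇒ 0 = 0
a · a = 0 · 0 = 0
((a ⇔ a) ⇒ a) + (a · a) = 0 + 0 = 0
No assignment yields a value below 0, so this is the minimum.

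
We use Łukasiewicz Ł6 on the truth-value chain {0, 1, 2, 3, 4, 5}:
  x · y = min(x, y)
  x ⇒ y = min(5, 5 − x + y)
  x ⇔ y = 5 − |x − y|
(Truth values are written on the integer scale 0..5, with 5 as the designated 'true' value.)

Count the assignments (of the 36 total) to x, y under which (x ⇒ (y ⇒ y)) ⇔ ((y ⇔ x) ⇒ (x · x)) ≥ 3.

value 5: 17 assignments (counts)
value 4: 7 assignments (counts)
value 3: 5 assignments (counts)
value 2: 4 assignments
value 1: 2 assignments
value 0: 1 assignment
So 29 of the 36 assignments meet the threshold.

29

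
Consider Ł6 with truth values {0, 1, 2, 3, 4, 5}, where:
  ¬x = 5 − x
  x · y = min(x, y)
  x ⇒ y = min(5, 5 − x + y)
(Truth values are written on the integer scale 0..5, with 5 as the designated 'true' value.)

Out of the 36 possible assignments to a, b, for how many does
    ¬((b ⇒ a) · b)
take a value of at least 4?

15

value 5: 7 assignments (counts)
value 4: 8 assignments (counts)
value 3: 9 assignments
value 2: 7 assignments
value 1: 4 assignments
value 0: 1 assignment
So 15 of the 36 assignments meet the threshold.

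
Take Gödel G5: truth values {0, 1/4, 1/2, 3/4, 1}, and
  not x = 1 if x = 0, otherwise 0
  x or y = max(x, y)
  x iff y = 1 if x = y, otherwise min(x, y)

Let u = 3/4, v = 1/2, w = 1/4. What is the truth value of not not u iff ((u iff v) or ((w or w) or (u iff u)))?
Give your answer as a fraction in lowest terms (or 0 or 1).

1

not u = not 3/4 = 0
not not u = not 0 = 1
u iff v = 3/4 iff 1/2 = 1/2
w or w = 1/4 or 1/4 = 1/4
u iff u = 3/4 iff 3/4 = 1
(w or w) or (u iff u) = 1/4 or 1 = 1
(u iff v) or ((w or w) or (u iff u)) = 1/2 or 1 = 1
not not u iff ((u iff v) or ((w or w) or (u iff u))) = 1 iff 1 = 1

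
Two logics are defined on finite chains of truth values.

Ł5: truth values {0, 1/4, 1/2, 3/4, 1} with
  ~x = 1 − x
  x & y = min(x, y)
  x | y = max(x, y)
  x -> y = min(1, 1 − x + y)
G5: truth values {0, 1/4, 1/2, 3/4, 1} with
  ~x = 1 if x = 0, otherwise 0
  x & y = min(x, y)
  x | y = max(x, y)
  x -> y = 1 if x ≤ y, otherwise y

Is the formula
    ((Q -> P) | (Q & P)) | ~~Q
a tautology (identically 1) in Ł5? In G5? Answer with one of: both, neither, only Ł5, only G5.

only G5

In Ł5: at P = 0, Q = 1/4 the value is 3/4 — not a tautology.
In G5: every assignment gives 1 — tautology.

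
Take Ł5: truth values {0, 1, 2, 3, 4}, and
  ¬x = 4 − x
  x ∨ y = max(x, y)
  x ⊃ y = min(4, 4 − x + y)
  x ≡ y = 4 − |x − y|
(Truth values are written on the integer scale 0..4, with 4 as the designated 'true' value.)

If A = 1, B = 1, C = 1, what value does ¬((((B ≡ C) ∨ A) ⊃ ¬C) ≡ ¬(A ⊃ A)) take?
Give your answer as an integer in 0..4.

3

B ≡ C = 1 ≡ 1 = 4
(B ≡ C) ∨ A = 4 ∨ 1 = 4
¬C = ¬1 = 3
((B ≡ C) ∨ A) ⊃ ¬C = 4 ⊃ 3 = 3
A ⊃ A = 1 ⊃ 1 = 4
¬(A ⊃ A) = ¬4 = 0
(((B ≡ C) ∨ A) ⊃ ¬C) ≡ ¬(A ⊃ A) = 3 ≡ 0 = 1
¬((((B ≡ C) ∨ A) ⊃ ¬C) ≡ ¬(A ⊃ A)) = ¬1 = 3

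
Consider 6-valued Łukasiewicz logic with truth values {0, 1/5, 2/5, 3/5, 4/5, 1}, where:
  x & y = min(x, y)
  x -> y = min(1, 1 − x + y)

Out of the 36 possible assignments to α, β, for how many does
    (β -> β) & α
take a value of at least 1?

6

value 1: 6 assignments (counts)
value 4/5: 6 assignments
value 3/5: 6 assignments
value 2/5: 6 assignments
value 1/5: 6 assignments
value 0: 6 assignments
So 6 of the 36 assignments meet the threshold.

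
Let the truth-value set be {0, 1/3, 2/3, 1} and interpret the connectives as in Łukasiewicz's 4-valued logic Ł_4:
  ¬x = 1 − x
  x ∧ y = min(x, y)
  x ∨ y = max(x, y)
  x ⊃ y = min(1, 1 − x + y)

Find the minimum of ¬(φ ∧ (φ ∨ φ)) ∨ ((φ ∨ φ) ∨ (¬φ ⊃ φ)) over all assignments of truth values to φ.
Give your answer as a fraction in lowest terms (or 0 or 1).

Take φ = 1/3:
φ ∨ φ = 1/3 ∨ 1/3 = 1/3
φ ∧ (φ ∨ φ) = 1/3 ∧ 1/3 = 1/3
¬(φ ∧ (φ ∨ φ)) = ¬1/3 = 2/3
φ ∨ φ = 1/3 ∨ 1/3 = 1/3
¬φ = ¬1/3 = 2/3
¬φ ⊃ φ = 2/3 ⊃ 1/3 = 2/3
(φ ∨ φ) ∨ (¬φ ⊃ φ) = 1/3 ∨ 2/3 = 2/3
¬(φ ∧ (φ ∨ φ)) ∨ ((φ ∨ φ) ∨ (¬φ ⊃ φ)) = 2/3 ∨ 2/3 = 2/3
No assignment yields a value below 2/3, so this is the minimum.

2/3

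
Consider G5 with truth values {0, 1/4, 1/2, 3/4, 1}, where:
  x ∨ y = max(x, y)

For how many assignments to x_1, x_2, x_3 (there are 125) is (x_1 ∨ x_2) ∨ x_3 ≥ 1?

value 1: 61 assignments (counts)
value 3/4: 37 assignments
value 1/2: 19 assignments
value 1/4: 7 assignments
value 0: 1 assignment
So 61 of the 125 assignments meet the threshold.

61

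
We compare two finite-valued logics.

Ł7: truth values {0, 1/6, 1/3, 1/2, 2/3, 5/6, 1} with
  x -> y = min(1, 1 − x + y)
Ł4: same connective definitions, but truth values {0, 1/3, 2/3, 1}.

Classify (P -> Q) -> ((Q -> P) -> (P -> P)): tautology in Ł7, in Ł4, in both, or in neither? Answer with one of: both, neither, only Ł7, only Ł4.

both

In Ł7: every assignment gives 1 — tautology.
In Ł4: every assignment gives 1 — tautology.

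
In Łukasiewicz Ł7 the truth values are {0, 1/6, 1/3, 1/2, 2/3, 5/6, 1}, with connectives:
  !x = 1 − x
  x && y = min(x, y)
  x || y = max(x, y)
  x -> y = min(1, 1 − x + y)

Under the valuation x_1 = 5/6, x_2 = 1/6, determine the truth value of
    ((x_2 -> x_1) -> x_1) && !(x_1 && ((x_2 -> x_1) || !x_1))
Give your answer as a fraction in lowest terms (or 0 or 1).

1/6

x_2 -> x_1 = 1/6 -> 5/6 = 1
(x_2 -> x_1) -> x_1 = 1 -> 5/6 = 5/6
x_2 -> x_1 = 1/6 -> 5/6 = 1
!x_1 = !5/6 = 1/6
(x_2 -> x_1) || !x_1 = 1 || 1/6 = 1
x_1 && ((x_2 -> x_1) || !x_1) = 5/6 && 1 = 5/6
!(x_1 && ((x_2 -> x_1) || !x_1)) = !5/6 = 1/6
((x_2 -> x_1) -> x_1) && !(x_1 && ((x_2 -> x_1) || !x_1)) = 5/6 && 1/6 = 1/6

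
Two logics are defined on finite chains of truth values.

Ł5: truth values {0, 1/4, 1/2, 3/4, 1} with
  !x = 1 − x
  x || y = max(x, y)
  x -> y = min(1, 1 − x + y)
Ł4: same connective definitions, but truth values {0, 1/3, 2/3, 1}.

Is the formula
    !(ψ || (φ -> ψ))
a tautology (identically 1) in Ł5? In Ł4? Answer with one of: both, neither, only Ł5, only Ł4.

In Ł5: at φ = 0, ψ = 0 the value is 0 — not a tautology.
In Ł4: at φ = 0, ψ = 0 the value is 0 — not a tautology.

neither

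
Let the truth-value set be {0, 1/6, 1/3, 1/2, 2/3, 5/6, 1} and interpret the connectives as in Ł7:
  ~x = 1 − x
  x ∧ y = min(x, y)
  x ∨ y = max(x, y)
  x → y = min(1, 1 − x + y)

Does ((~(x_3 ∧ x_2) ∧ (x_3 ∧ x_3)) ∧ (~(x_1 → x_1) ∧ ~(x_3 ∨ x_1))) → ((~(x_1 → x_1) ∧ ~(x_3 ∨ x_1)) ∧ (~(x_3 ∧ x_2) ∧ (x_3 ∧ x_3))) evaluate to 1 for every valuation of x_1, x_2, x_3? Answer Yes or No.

At x_1 = 1/2, x_2 = 5/6, x_3 = 0, for instance:
x_3 ∧ x_2 = 0 ∧ 5/6 = 0
~(x_3 ∧ x_2) = ~0 = 1
x_3 ∧ x_3 = 0 ∧ 0 = 0
~(x_3 ∧ x_2) ∧ (x_3 ∧ x_3) = 1 ∧ 0 = 0
x_1 → x_1 = 1/2 → 1/2 = 1
~(x_1 → x_1) = ~1 = 0
x_3 ∨ x_1 = 0 ∨ 1/2 = 1/2
~(x_3 ∨ x_1) = ~1/2 = 1/2
~(x_1 → x_1) ∧ ~(x_3 ∨ x_1) = 0 ∧ 1/2 = 0
(~(x_3 ∧ x_2) ∧ (x_3 ∧ x_3)) ∧ (~(x_1 → x_1) ∧ ~(x_3 ∨ x_1)) = 0 ∧ 0 = 0
(~(x_1 → x_1) ∧ ~(x_3 ∨ x_1)) ∧ (~(x_3 ∧ x_2) ∧ (x_3 ∧ x_3)) = 0 ∧ 0 = 0
((~(x_3 ∧ x_2) ∧ (x_3 ∧ x_3)) ∧ (~(x_1 → x_1) ∧ ~(x_3 ∨ x_1))) → ((~(x_1 → x_1) ∧ ~(x_3 ∨ x_1)) ∧ (~(x_3 ∧ x_2) ∧ (x_3 ∧ x_3))) = 0 → 0 = 1
and checking the remaining 342 assignments likewise gives ≥ 1 in every case.

Yes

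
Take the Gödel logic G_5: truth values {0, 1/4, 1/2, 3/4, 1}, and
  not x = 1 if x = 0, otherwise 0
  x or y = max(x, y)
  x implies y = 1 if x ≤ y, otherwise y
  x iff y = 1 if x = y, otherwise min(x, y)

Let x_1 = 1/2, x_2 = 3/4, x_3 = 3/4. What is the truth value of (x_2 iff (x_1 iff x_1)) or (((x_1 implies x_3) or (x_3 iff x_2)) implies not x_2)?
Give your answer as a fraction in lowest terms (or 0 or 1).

3/4

x_1 iff x_1 = 1/2 iff 1/2 = 1
x_2 iff (x_1 iff x_1) = 3/4 iff 1 = 3/4
x_1 implies x_3 = 1/2 implies 3/4 = 1
x_3 iff x_2 = 3/4 iff 3/4 = 1
(x_1 implies x_3) or (x_3 iff x_2) = 1 or 1 = 1
not x_2 = not 3/4 = 0
((x_1 implies x_3) or (x_3 iff x_2)) implies not x_2 = 1 implies 0 = 0
(x_2 iff (x_1 iff x_1)) or (((x_1 implies x_3) or (x_3 iff x_2)) implies not x_2) = 3/4 or 0 = 3/4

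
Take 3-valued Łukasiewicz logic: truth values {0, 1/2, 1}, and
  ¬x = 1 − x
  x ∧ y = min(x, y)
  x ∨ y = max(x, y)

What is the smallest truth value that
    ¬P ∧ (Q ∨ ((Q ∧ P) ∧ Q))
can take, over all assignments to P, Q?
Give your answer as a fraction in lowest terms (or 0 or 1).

Take P = 0, Q = 0:
¬P = ¬0 = 1
Q ∧ P = 0 ∧ 0 = 0
(Q ∧ P) ∧ Q = 0 ∧ 0 = 0
Q ∨ ((Q ∧ P) ∧ Q) = 0 ∨ 0 = 0
¬P ∧ (Q ∨ ((Q ∧ P) ∧ Q)) = 1 ∧ 0 = 0
No assignment yields a value below 0, so this is the minimum.

0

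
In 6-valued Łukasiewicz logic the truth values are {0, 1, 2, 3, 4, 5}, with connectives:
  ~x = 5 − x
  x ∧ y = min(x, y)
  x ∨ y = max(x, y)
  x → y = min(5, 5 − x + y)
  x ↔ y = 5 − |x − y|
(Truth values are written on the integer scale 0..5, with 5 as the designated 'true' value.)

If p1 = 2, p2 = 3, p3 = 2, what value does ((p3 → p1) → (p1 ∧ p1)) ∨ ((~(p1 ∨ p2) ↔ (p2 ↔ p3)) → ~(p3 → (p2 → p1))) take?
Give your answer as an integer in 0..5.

2

p3 → p1 = 2 → 2 = 5
p1 ∧ p1 = 2 ∧ 2 = 2
(p3 → p1) → (p1 ∧ p1) = 5 → 2 = 2
p1 ∨ p2 = 2 ∨ 3 = 3
~(p1 ∨ p2) = ~3 = 2
p2 ↔ p3 = 3 ↔ 2 = 4
~(p1 ∨ p2) ↔ (p2 ↔ p3) = 2 ↔ 4 = 3
p2 → p1 = 3 → 2 = 4
p3 → (p2 → p1) = 2 → 4 = 5
~(p3 → (p2 → p1)) = ~5 = 0
(~(p1 ∨ p2) ↔ (p2 ↔ p3)) → ~(p3 → (p2 → p1)) = 3 → 0 = 2
((p3 → p1) → (p1 ∧ p1)) ∨ ((~(p1 ∨ p2) ↔ (p2 ↔ p3)) → ~(p3 → (p2 → p1))) = 2 ∨ 2 = 2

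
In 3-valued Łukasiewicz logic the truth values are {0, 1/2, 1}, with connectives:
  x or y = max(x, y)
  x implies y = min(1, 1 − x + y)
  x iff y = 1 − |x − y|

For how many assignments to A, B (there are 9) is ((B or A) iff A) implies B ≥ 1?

4

A = 0, B = 0 ↦ 0  <
A = 0, B = 1/2 ↦ 1  ≥
A = 0, B = 1 ↦ 1  ≥
A = 1/2, B = 0 ↦ 0  <
A = 1/2, B = 1/2 ↦ 1/2  <
A = 1/2, B = 1 ↦ 1  ≥
A = 1, B = 0 ↦ 0  <
A = 1, B = 1/2 ↦ 1/2  <
A = 1, B = 1 ↦ 1  ≥
So 4 of the 9 assignments meet the threshold.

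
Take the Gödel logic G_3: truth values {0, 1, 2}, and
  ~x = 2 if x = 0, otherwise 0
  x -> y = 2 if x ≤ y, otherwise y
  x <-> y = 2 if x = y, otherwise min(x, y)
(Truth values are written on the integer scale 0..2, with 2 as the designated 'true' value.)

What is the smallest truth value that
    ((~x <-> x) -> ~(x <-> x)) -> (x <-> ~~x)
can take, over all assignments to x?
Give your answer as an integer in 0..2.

Take x = 1:
~x = ~1 = 0
~x <-> x = 0 <-> 1 = 0
x <-> x = 1 <-> 1 = 2
~(x <-> x) = ~2 = 0
(~x <-> x) -> ~(x <-> x) = 0 -> 0 = 2
~x = ~1 = 0
~~x = ~0 = 2
x <-> ~~x = 1 <-> 2 = 1
((~x <-> x) -> ~(x <-> x)) -> (x <-> ~~x) = 2 -> 1 = 1
No assignment yields a value below 1, so this is the minimum.

1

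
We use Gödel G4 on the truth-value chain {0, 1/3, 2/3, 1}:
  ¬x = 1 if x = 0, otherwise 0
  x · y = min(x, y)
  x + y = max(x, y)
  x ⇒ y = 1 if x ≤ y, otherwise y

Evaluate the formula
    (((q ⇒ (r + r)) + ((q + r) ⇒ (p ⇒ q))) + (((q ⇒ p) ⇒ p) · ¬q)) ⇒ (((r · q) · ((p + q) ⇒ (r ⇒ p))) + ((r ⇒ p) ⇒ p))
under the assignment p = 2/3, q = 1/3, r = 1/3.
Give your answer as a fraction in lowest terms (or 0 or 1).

2/3

r + r = 1/3 + 1/3 = 1/3
q ⇒ (r + r) = 1/3 ⇒ 1/3 = 1
q + r = 1/3 + 1/3 = 1/3
p ⇒ q = 2/3 ⇒ 1/3 = 1/3
(q + r) ⇒ (p ⇒ q) = 1/3 ⇒ 1/3 = 1
(q ⇒ (r + r)) + ((q + r) ⇒ (p ⇒ q)) = 1 + 1 = 1
q ⇒ p = 1/3 ⇒ 2/3 = 1
(q ⇒ p) ⇒ p = 1 ⇒ 2/3 = 2/3
¬q = ¬1/3 = 0
((q ⇒ p) ⇒ p) · ¬q = 2/3 · 0 = 0
((q ⇒ (r + r)) + ((q + r) ⇒ (p ⇒ q))) + (((q ⇒ p) ⇒ p) · ¬q) = 1 + 0 = 1
r · q = 1/3 · 1/3 = 1/3
p + q = 2/3 + 1/3 = 2/3
r ⇒ p = 1/3 ⇒ 2/3 = 1
(p + q) ⇒ (r ⇒ p) = 2/3 ⇒ 1 = 1
(r · q) · ((p + q) ⇒ (r ⇒ p)) = 1/3 · 1 = 1/3
r ⇒ p = 1/3 ⇒ 2/3 = 1
(r ⇒ p) ⇒ p = 1 ⇒ 2/3 = 2/3
((r · q) · ((p + q) ⇒ (r ⇒ p))) + ((r ⇒ p) ⇒ p) = 1/3 + 2/3 = 2/3
(((q ⇒ (r + r)) + ((q + r) ⇒ (p ⇒ q))) + (((q ⇒ p) ⇒ p) · ¬q)) ⇒ (((r · q) · ((p + q) ⇒ (r ⇒ p))) + ((r ⇒ p) ⇒ p)) = 1 ⇒ 2/3 = 2/3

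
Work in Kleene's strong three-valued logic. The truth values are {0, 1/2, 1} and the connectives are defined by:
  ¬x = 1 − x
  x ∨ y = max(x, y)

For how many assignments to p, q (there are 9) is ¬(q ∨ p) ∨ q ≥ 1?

p = 0, q = 0 ↦ 1  ≥
p = 0, q = 1/2 ↦ 1/2  <
p = 0, q = 1 ↦ 1  ≥
p = 1/2, q = 0 ↦ 1/2  <
p = 1/2, q = 1/2 ↦ 1/2  <
p = 1/2, q = 1 ↦ 1  ≥
p = 1, q = 0 ↦ 0  <
p = 1, q = 1/2 ↦ 1/2  <
p = 1, q = 1 ↦ 1  ≥
So 4 of the 9 assignments meet the threshold.

4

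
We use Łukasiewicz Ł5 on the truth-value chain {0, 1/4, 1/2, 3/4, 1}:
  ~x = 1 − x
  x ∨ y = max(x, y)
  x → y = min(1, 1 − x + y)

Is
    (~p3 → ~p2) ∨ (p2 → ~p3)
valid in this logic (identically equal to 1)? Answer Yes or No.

No

Counterexample: take p2 = 3/4, p3 = 1/2.
~p3 = ~1/2 = 1/2
~p2 = ~3/4 = 1/4
~p3 → ~p2 = 1/2 → 1/4 = 3/4
~p3 = ~1/2 = 1/2
p2 → ~p3 = 3/4 → 1/2 = 3/4
(~p3 → ~p2) ∨ (p2 → ~p3) = 3/4 ∨ 3/4 = 3/4
This gives 3/4 ≠ 1.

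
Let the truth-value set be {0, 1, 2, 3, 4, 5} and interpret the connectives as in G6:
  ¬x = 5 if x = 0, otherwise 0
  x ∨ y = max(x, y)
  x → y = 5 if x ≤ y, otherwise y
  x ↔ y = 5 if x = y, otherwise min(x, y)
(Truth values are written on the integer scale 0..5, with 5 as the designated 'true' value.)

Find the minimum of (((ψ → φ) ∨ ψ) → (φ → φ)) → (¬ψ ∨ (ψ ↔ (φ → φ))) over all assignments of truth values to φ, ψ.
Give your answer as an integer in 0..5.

Take φ = 0, ψ = 1:
ψ → φ = 1 → 0 = 0
(ψ → φ) ∨ ψ = 0 ∨ 1 = 1
φ → φ = 0 → 0 = 5
((ψ → φ) ∨ ψ) → (φ → φ) = 1 → 5 = 5
¬ψ = ¬1 = 0
φ → φ = 0 → 0 = 5
ψ ↔ (φ → φ) = 1 ↔ 5 = 1
¬ψ ∨ (ψ ↔ (φ → φ)) = 0 ∨ 1 = 1
(((ψ → φ) ∨ ψ) → (φ → φ)) → (¬ψ ∨ (ψ ↔ (φ → φ))) = 5 → 1 = 1
No assignment yields a value below 1, so this is the minimum.

1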